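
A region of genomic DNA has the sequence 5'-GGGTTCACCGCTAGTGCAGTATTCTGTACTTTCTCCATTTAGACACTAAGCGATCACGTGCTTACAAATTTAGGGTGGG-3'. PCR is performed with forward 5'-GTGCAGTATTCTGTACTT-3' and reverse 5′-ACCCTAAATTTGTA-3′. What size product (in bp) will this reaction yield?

63 bp

The forward primer matches the template at positions 14–31.
Taking the reverse complement of ACCCTAAATTTGTA gives TACAAATTTAGGGT, found at positions 63–76 on the template; the primer anneals here to the top strand with its 3' end pointing upstream.
Amplicon spans positions 14–76: 63 bp.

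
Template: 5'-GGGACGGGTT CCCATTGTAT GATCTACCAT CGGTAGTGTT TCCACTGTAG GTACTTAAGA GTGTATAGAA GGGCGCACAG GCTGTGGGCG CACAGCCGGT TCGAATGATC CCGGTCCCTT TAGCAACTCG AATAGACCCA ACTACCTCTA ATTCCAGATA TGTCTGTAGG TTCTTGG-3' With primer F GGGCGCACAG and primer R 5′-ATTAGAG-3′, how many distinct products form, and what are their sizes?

Two products: 82 bp, 67 bp

The forward primer GGGCGCACAG matches the top strand at positions 71–80, 86–95.
The reverse primer's reverse complement is CTCTAAT, matching at positions 146–152.
Each forward site pairs with the reverse site to give a product ending at position 152: sizes 82, 67 bp.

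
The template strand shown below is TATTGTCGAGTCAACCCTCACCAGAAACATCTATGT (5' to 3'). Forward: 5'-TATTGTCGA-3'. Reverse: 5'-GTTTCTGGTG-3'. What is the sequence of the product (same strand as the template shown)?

5'-TATTGTCGAGTCAACCCTCACCAGAAAC-3'

The forward primer matches the template at positions 1–9.
Taking the reverse complement of GTTTCTGGTG gives CACCAGAAAC, found at positions 19–28 on the template; the primer anneals here to the top strand with its 3' end pointing upstream.
The product is the template from position 1 through 28 (28 bp).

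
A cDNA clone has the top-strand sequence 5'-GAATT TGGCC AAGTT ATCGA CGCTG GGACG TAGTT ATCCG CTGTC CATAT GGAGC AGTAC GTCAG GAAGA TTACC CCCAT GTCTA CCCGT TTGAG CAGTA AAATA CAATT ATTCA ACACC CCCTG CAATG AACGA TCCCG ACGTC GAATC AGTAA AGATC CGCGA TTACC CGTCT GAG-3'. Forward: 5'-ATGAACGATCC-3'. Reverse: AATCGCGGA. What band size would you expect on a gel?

40 bp

Scanning the template, ATGAACGATCC occurs at positions 128–138; this primer anneals to the bottom strand there with its 3' end pointing downstream.
The reverse primer's reverse complement is TCCGCGATT, which matches the template at positions 159–167.
Product length = (reverse-primer end) − (forward-primer start) + 1 = 167 − 128 + 1 = 40 bp.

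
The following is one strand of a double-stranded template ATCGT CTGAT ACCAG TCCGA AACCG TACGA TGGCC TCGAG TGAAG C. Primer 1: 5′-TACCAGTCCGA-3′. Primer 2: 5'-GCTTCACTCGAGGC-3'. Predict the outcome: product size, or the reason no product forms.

Yes — a 37 bp product.

Primer 1 (TACCAGTCCGA) matches the top strand at positions 10–20; it acts as a forward primer.
Primer 2's reverse complement is GCCTCGAGTGAAGC, matching the top strand at positions 33–46; it acts as a reverse primer.
The 3' ends face each other across positions 10–46, giving a 37 bp product.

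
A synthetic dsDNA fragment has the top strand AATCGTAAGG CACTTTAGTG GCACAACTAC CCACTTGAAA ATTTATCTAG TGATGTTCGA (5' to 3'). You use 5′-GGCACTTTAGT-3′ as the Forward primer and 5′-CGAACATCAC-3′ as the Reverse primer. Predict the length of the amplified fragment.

51 bp

Forward primer GGCACTTTAGT is found on the top strand at positions 9–19.
Taking the reverse complement of CGAACATCAC gives GTGATGTTCG, found at positions 50–59 on the template; the primer anneals here to the top strand with its 3' end pointing upstream.
Amplicon spans positions 9–59: 51 bp.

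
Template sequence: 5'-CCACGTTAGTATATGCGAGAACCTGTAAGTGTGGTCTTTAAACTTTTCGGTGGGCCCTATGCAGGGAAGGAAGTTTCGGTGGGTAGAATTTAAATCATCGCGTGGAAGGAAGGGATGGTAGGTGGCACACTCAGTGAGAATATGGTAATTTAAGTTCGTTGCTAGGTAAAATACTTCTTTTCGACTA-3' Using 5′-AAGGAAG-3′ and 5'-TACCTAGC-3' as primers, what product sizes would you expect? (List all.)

102 bp, 63 bp

The forward primer AAGGAAG matches the top strand at positions 67–73, 106–112.
The reverse primer's reverse complement is GCTAGGTA, matching at positions 161–168.
Each forward site pairs with the reverse site to give a product ending at position 168: sizes 102, 63 bp.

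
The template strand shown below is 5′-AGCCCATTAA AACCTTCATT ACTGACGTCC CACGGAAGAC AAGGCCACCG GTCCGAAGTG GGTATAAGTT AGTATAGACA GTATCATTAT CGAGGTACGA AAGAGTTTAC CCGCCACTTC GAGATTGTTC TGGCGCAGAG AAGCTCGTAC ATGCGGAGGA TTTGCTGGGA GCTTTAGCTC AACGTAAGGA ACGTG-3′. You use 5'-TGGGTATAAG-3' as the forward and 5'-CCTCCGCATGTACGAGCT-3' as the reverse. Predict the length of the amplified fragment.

101 bp

Scanning the template, TGGGTATAAG occurs at positions 59–68; this primer anneals to the bottom strand there with its 3' end pointing downstream.
Reverse complement of the reverse primer: AGCTCGTACATGCGGAGG. This occurs on the top strand at positions 142–159.
Amplicon spans positions 59–159: 101 bp.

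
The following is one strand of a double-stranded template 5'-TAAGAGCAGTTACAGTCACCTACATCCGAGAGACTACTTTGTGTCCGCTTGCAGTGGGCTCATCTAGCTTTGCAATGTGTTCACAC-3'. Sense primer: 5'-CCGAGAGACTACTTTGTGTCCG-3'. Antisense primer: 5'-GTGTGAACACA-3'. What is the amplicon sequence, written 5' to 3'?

5'-CCGAGAGACTACTTTGTGTCCGCTTGCAGTGGGCTCATCTAGCTTTGCAATGTGTTCACAC-3'

The forward primer matches the template at positions 26–47.
Reverse complement of the reverse primer: TGTGTTCACAC. This occurs on the top strand at positions 76–86.
The product is the template from position 26 through 86 (61 bp).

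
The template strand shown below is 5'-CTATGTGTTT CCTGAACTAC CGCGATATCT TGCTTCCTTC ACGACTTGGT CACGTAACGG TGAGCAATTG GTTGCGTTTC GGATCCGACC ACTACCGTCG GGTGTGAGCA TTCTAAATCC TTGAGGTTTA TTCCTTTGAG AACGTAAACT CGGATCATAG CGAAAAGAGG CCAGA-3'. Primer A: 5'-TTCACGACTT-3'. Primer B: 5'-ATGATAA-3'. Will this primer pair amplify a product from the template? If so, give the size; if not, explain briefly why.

No product — primer B has no binding site in the template.

Primer B (ATGATAA) does not match the top strand, and its reverse complement TTATCAT does not match either.
With no annealing site for primer B, no amplification occurs.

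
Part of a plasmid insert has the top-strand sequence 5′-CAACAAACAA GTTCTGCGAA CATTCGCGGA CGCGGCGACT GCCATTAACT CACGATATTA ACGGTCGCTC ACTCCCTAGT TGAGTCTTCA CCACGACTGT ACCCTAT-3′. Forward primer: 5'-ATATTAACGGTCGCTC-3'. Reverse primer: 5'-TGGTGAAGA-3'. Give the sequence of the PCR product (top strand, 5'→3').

Scanning the template, ATATTAACGGTCGCTC occurs at positions 55–70; this primer anneals to the bottom strand there with its 3' end pointing downstream.
The reverse primer's reverse complement is TCTTCACCA, which matches the template at positions 85–93.
The product is the template from position 55 through 93 (39 bp).

5'-ATATTAACGGTCGCTCACTCCCTAGTTGAGTCTTCACCA-3'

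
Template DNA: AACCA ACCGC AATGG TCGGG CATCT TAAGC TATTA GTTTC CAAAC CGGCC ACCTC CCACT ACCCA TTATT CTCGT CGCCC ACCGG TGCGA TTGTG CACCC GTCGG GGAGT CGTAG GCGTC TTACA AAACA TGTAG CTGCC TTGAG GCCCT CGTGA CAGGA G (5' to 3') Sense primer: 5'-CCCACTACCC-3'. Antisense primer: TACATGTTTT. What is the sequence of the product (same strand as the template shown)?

5'-CCCACTACCCATTATTCTCGTCGCCCACCGGTGCGATTGTGCACCCGTCGGGGAGTCGTAGGCGTCTTACAAAACATGTA-3'

The forward primer matches the template at positions 55–64.
The reverse primer's reverse complement is AAAACATGTA, which matches the template at positions 125–134.
The product is the template from position 55 through 134 (80 bp).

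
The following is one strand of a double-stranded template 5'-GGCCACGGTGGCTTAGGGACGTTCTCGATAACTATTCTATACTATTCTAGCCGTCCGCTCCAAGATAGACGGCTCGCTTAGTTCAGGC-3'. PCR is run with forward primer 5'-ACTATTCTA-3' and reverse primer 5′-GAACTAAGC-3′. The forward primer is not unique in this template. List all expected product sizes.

The forward primer ACTATTCTA matches the top strand at positions 31–39, 41–49.
The reverse primer's reverse complement is GCTTAGTTC, matching at positions 76–84.
Each forward site pairs with the reverse site to give a product ending at position 84: sizes 54, 44 bp.

54 bp, 44 bp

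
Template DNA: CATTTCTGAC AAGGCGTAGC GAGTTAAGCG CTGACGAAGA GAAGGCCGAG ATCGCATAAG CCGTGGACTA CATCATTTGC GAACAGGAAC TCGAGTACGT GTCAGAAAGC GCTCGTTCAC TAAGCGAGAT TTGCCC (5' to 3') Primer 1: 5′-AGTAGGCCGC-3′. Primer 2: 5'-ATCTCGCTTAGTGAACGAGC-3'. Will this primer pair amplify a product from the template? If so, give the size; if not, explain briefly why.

No product — primer 1 has no binding site in the template.

Primer 1 (AGTAGGCCGC) does not match the top strand, and its reverse complement GCGGCCTACT does not match either.
With no annealing site for primer 1, no amplification occurs.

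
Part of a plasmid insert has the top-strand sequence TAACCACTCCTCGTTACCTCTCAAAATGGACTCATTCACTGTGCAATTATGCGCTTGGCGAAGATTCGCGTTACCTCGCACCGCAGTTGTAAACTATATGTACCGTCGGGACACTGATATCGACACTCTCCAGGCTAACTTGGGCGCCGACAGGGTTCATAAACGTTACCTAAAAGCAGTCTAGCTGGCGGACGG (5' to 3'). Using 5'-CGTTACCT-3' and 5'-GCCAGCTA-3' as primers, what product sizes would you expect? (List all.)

178 bp, 121 bp, 26 bp

The forward primer CGTTACCT matches the top strand at positions 12–19, 69–76, 164–171.
The reverse primer's reverse complement is TAGCTGGC, matching at positions 182–189.
Each forward site pairs with the reverse site to give a product ending at position 189: sizes 178, 121, 26 bp.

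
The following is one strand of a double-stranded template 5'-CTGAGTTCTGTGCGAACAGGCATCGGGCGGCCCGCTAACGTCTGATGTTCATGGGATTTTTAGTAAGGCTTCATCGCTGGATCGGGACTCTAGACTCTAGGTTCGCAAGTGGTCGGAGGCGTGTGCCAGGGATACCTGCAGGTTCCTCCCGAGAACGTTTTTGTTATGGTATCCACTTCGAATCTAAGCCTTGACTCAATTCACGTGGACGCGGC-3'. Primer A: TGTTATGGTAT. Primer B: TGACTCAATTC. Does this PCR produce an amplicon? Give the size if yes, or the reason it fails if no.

Primer A (TGTTATGGTAT) matches the top strand at positions 162–172 (3' end points downstream).
Primer B (TGACTCAATTC) also matches the top strand directly, at positions 192–202 — its reverse complement GAATTGAGTCA is not present.
Both primers anneal to the bottom strand with 3' ends pointing the same way, so neither can prime synthesis back toward the other.

No product — both primers anneal to the same strand and extend in the same direction.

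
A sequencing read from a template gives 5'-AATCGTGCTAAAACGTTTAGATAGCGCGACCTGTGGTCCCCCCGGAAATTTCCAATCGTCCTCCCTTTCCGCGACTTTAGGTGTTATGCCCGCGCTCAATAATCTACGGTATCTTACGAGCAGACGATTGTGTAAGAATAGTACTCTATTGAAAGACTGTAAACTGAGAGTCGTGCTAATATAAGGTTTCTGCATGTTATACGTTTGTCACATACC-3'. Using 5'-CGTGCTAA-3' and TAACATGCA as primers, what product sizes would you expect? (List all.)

196 bp, 28 bp

The forward primer CGTGCTAA matches the top strand at positions 4–11, 172–179.
The reverse primer's reverse complement is TGCATGTTA, matching at positions 191–199.
Each forward site pairs with the reverse site to give a product ending at position 199: sizes 196, 28 bp.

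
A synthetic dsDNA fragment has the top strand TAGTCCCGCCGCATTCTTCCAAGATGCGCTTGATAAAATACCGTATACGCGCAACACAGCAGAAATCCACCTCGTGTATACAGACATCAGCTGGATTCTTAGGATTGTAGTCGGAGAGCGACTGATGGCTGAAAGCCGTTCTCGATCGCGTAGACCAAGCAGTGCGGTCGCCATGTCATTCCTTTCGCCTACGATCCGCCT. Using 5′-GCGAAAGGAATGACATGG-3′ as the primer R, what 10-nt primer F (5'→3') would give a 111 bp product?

The reverse primer's reverse complement CCATGTCATTCCTTTCGC matches the template at positions 171–188, so the product ends at position 188.
A 111 bp product then starts at position 188 − 111 + 1 = 78.
The forward primer is identical to the top strand there: ATACAGACAT.

5'-ATACAGACAT-3'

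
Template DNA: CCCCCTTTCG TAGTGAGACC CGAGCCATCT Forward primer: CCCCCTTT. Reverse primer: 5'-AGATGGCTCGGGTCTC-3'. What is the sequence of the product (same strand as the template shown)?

Scanning the template, CCCCCTTT occurs at positions 1–8; this primer anneals to the bottom strand there with its 3' end pointing downstream.
The reverse primer's reverse complement is GAGACCCGAGCCATCT, which matches the template at positions 15–30.
The product is the template from position 1 through 30 (30 bp).

5'-CCCCCTTTCGTAGTGAGACCCGAGCCATCT-3'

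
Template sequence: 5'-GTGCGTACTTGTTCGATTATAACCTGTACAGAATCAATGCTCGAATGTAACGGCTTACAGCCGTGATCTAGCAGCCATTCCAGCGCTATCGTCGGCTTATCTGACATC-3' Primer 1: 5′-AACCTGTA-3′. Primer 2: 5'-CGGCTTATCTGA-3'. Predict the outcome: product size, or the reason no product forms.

Primer 1 (AACCTGTA) matches the top strand at positions 21–28 (3' end points downstream).
Primer 2 (CGGCTTATCTGA) also matches the top strand directly, at positions 93–104 — its reverse complement TCAGATAAGCCG is not present.
Both primers anneal to the bottom strand with 3' ends pointing the same way, so neither can prime synthesis back toward the other.

No product — both primers anneal to the same strand and extend in the same direction.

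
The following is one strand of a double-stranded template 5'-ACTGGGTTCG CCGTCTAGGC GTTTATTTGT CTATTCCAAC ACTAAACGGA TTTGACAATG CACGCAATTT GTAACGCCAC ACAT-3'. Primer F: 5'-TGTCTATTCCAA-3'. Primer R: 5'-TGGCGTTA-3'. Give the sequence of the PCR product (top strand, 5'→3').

5'-TGTCTATTCCAACACTAAACGGATTTGACAATGCACGCAATTTGTAACGCCA-3'

Forward primer TGTCTATTCCAA is found on the top strand at positions 28–39.
The reverse primer's reverse complement is TAACGCCA, which matches the template at positions 72–79.
The product is the template from position 28 through 79 (52 bp).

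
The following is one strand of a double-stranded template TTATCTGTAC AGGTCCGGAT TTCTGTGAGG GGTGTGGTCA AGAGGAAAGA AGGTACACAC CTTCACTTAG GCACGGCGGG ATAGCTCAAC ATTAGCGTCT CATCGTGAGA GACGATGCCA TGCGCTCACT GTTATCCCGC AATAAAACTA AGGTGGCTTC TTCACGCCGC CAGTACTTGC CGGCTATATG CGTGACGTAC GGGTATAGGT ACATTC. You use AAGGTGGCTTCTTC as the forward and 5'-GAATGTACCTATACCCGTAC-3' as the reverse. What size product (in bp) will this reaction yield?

67 bp

The forward primer matches the template at positions 150–163.
Reverse complement of the reverse primer: GTACGGGTATAGGTACATTC. This occurs on the top strand at positions 197–216.
Product length = (reverse-primer end) − (forward-primer start) + 1 = 216 − 150 + 1 = 67 bp.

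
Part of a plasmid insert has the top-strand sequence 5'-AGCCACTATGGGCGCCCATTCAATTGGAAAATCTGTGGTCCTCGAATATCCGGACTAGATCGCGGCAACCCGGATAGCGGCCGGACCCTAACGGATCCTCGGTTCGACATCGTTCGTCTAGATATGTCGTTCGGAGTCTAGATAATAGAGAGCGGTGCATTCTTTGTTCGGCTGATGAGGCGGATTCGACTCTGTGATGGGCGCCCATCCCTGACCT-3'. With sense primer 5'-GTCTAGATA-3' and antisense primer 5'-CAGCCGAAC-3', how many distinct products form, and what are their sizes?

Two products: 59 bp, 39 bp

The forward primer GTCTAGATA matches the top strand at positions 116–124, 136–144.
The reverse primer's reverse complement is GTTCGGCTG, matching at positions 166–174.
Each forward site pairs with the reverse site to give a product ending at position 174: sizes 59, 39 bp.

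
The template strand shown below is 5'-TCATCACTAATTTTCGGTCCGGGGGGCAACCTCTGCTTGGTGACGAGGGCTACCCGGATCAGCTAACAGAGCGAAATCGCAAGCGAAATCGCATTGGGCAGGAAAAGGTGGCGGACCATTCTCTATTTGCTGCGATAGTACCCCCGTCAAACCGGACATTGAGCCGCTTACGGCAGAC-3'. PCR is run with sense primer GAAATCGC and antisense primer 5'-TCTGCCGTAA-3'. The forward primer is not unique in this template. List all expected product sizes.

The forward primer GAAATCGC matches the top strand at positions 73–80, 85–92.
The reverse primer's reverse complement is TTACGGCAGA, matching at positions 168–177.
Each forward site pairs with the reverse site to give a product ending at position 177: sizes 105, 93 bp.

105 bp, 93 bp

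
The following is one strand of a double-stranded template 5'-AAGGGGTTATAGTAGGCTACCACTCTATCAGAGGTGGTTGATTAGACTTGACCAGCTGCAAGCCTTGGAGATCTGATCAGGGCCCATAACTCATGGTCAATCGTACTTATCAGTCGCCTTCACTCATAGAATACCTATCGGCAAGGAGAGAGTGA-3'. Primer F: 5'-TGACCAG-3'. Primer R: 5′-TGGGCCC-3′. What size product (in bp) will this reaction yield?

Forward primer TGACCAG is found on the top strand at positions 49–55.
Reverse complement of the reverse primer: GGGCCCA. This occurs on the top strand at positions 80–86.
The product runs from position 49 to position 86, so its length is 86 − 49 + 1 = 38 bp.

38 bp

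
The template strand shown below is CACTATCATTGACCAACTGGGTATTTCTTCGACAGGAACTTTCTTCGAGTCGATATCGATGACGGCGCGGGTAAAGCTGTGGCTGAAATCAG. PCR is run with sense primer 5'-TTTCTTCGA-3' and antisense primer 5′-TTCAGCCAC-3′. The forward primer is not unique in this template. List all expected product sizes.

The forward primer TTTCTTCGA matches the top strand at positions 24–32, 40–48.
The reverse primer's reverse complement is GTGGCTGAA, matching at positions 79–87.
Each forward site pairs with the reverse site to give a product ending at position 87: sizes 64, 48 bp.

64 bp, 48 bp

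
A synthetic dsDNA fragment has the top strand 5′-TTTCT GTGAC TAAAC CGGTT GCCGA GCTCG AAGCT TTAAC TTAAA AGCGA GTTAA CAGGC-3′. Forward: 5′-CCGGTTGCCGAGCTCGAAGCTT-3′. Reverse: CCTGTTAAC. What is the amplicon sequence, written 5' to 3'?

5'-CCGGTTGCCGAGCTCGAAGCTTTAACTTAAAAGCGAGTTAACAGG-3'

The forward primer matches the template at positions 15–36.
Taking the reverse complement of CCTGTTAAC gives GTTAACAGG, found at positions 51–59 on the template; the primer anneals here to the top strand with its 3' end pointing upstream.
The product is the template from position 15 through 59 (45 bp).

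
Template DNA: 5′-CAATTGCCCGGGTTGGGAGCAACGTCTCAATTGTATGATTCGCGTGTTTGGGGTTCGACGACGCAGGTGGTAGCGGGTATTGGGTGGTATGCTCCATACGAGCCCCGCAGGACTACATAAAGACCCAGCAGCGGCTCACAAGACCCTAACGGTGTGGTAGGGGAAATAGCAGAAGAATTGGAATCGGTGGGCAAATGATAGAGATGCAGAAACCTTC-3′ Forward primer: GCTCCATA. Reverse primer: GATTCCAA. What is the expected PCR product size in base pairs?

Forward primer GCTCCATA is found on the top strand at positions 91–98.
Reverse complement of the reverse primer: TTGGAATC. This occurs on the top strand at positions 178–185.
Product length = (reverse-primer end) − (forward-primer start) + 1 = 185 − 91 + 1 = 95 bp.

95 bp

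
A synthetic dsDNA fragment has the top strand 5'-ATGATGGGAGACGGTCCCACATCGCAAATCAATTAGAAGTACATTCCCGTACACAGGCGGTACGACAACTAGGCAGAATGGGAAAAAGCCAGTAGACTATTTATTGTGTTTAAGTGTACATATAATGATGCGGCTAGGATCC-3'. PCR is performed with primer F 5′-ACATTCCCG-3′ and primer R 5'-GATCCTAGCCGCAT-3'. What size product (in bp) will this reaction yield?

Scanning the template, ACATTCCCG occurs at positions 41–49; this primer anneals to the bottom strand there with its 3' end pointing downstream.
The reverse primer's reverse complement is ATGCGGCTAGGATC, which matches the template at positions 128–141.
The product runs from position 41 to position 141, so its length is 141 − 41 + 1 = 101 bp.

101 bp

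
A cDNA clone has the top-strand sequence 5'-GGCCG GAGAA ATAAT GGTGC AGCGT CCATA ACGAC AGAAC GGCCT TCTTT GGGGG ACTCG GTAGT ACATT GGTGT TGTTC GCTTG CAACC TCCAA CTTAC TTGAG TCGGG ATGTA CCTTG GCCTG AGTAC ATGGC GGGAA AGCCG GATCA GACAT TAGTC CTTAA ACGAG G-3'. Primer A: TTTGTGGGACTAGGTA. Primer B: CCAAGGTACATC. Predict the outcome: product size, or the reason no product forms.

Primer A (TTTGTGGGACTAGGTA) does not match the top strand, and its reverse complement TACCTAGTCCCACAAA does not match either.
With no annealing site for primer A, no amplification occurs.

No product — primer A has no binding site in the template.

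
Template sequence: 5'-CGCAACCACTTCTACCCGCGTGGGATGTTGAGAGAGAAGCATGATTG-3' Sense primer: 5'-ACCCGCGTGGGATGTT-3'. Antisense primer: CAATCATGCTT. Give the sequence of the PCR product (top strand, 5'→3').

The forward primer matches the template at positions 14–29.
The reverse primer's reverse complement is AAGCATGATTG, which matches the template at positions 37–47.
The product is the template from position 14 through 47 (34 bp).

5'-ACCCGCGTGGGATGTTGAGAGAGAAGCATGATTG-3'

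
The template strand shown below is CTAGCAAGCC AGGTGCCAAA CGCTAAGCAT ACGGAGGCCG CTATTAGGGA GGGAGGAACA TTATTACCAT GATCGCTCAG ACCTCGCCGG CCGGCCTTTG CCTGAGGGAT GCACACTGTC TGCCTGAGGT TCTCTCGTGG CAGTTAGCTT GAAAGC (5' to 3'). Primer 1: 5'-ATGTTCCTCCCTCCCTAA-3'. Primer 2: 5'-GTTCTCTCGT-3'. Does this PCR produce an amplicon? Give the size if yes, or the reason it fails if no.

No product — the primers' 3' ends point away from each other.

Primer 1 (ATGTTCCTCCCTCCCTAA) has reverse complement TTAGGGAGGGAGGAACAT, which matches the top strand at positions 44–61; primer 1 anneals to the top strand there with its 3' end pointing upstream toward position 44.
Primer 2 (GTTCTCTCGT) matches the top strand directly at positions 129–138; it anneals to the bottom strand with its 3' end pointing downstream toward position 138.
The 3' ends diverge (primer 1 extends toward position 1, primer 2 toward position 156), so the primers never converge on a shared product.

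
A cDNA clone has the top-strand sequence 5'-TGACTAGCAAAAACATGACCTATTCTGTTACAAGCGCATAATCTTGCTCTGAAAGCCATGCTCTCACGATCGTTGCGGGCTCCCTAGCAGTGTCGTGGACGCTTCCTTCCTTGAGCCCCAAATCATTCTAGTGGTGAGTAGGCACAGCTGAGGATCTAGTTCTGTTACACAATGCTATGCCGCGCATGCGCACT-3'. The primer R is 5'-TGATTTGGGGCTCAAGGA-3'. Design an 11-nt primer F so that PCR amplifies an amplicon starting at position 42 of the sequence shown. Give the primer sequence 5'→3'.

5'-TCTTGCTCTGA-3'

The reverse primer's reverse complement TCCTTGAGCCCCAAATCA matches the template at positions 108–125; the product starts at position 42.
The forward primer is identical to the top strand over positions 42–52: TCTTGCTCTGA.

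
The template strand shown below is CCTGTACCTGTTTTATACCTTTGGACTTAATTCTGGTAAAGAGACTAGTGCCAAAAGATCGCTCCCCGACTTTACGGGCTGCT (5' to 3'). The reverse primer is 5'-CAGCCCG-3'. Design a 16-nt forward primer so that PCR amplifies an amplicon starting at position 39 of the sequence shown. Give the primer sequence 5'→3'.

The reverse primer's reverse complement CGGGCTG matches the template at positions 75–81; the product starts at position 39.
The forward primer is identical to the top strand over positions 39–54: AAGAGACTAGTGCCAA.

5'-AAGAGACTAGTGCCAA-3'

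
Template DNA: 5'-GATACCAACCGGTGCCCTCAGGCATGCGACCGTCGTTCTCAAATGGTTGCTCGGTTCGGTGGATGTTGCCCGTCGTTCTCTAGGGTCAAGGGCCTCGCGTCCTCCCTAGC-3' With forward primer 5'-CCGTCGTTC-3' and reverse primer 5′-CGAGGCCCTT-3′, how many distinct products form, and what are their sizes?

The forward primer CCGTCGTTC matches the top strand at positions 30–38, 70–78.
The reverse primer's reverse complement is AAGGGCCTCG, matching at positions 88–97.
Each forward site pairs with the reverse site to give a product ending at position 97: sizes 68, 28 bp.

Two products: 68 bp, 28 bp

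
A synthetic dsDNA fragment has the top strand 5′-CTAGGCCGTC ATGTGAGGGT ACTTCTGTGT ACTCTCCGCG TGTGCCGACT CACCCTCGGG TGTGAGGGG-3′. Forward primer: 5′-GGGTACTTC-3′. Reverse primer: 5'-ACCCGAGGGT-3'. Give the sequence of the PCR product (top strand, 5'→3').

The forward primer matches the template at positions 17–25.
Taking the reverse complement of ACCCGAGGGT gives ACCCTCGGGT, found at positions 52–61 on the template; the primer anneals here to the top strand with its 3' end pointing upstream.
The product is the template from position 17 through 61 (45 bp).

5'-GGGTACTTCTGTGTACTCTCCGCGTGTGCCGACTCACCCTCGGGT-3'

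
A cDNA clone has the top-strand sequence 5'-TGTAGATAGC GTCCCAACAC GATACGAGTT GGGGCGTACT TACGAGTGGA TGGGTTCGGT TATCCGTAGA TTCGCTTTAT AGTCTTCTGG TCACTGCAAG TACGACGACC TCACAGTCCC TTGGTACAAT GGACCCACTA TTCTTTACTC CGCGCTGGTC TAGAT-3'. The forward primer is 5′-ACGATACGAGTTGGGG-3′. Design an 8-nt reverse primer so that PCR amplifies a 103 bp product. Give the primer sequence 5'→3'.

5'-AGGGACTG-3'

The forward primer binds at positions 19–34, so a 103 bp product ends at position 19 + 103 − 1 = 121.
The reverse primer anneals to the top strand over positions 114–121, i.e. to CAGTCCCT.
Its sequence written 5'→3' is the reverse complement: AGGGACTG.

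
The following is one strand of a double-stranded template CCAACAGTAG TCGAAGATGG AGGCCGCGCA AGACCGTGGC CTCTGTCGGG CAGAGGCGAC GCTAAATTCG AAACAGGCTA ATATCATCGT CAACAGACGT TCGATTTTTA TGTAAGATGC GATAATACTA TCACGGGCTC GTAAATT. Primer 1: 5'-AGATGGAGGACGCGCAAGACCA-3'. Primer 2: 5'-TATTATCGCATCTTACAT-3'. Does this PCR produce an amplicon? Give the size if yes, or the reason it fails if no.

No product — primer 1 has no binding site in the template.

Primer 1 (AGATGGAGGACGCGCAAGACCA) does not match the top strand, and its reverse complement TGGTCTTGCGCGTCCTCCATCT does not match either.
With no annealing site for primer 1, no amplification occurs.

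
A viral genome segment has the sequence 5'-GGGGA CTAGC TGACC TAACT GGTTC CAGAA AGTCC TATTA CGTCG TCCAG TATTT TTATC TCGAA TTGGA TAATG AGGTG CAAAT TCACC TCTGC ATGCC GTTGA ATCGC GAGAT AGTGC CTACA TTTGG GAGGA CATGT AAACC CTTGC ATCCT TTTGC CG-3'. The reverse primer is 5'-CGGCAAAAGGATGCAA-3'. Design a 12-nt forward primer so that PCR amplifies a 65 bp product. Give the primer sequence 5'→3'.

The reverse primer's reverse complement TTGCATCCTTTTGCCG matches the template at positions 147–162, so the product ends at position 162.
A 65 bp product then starts at position 162 − 65 + 1 = 98.
The forward primer is identical to the top strand there: GCCGTTGAATCG.

5'-GCCGTTGAATCG-3'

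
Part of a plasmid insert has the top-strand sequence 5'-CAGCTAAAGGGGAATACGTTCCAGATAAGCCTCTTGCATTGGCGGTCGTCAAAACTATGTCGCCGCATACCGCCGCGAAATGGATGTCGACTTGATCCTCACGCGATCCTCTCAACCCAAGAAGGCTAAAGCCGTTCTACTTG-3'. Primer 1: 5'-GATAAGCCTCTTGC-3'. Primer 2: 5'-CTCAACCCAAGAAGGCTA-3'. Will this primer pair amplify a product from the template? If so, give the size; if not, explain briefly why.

Primer 1 (GATAAGCCTCTTGC) matches the top strand at positions 24–37 (3' end points downstream).
Primer 2 (CTCAACCCAAGAAGGCTA) also matches the top strand directly, at positions 111–128 — its reverse complement TAGCCTTCTTGGGTTGAG is not present.
Both primers anneal to the bottom strand with 3' ends pointing the same way, so neither can prime synthesis back toward the other.

No product — both primers anneal to the same strand and extend in the same direction.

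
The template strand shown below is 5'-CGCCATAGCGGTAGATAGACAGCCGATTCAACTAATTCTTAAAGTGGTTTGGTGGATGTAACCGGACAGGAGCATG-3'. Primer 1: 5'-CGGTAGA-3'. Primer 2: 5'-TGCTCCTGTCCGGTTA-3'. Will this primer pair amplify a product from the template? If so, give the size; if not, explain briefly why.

Primer 1 (CGGTAGA) matches the top strand at positions 9–15; it acts as a forward primer.
Primer 2's reverse complement is TAACCGGACAGGAGCA, matching the top strand at positions 59–74; it acts as a reverse primer.
The 3' ends face each other across positions 9–74, giving a 66 bp product.

Yes — a 66 bp product.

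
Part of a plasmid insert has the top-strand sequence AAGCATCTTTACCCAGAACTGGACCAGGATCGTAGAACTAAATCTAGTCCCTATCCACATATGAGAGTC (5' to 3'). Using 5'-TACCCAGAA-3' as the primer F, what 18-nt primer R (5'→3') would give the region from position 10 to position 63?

5'-CATATGTGGATAGGGACT-3'

The product's 3' end on the top strand is position 63.
The reverse primer anneals to the top strand over positions 46–63, i.e. to AGTCCCTATCCACATATG.
Its sequence written 5'→3' is the reverse complement: CATATGTGGATAGGGACT.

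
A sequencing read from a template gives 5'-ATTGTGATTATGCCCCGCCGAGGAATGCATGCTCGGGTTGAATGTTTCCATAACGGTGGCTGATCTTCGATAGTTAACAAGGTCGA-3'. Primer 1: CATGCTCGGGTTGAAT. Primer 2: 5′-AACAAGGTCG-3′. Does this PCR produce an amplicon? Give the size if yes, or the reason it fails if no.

No product — both primers anneal to the same strand and extend in the same direction.

Primer 1 (CATGCTCGGGTTGAAT) matches the top strand at positions 28–43 (3' end points downstream).
Primer 2 (AACAAGGTCG) also matches the top strand directly, at positions 76–85 — its reverse complement CGACCTTGTT is not present.
Both primers anneal to the bottom strand with 3' ends pointing the same way, so neither can prime synthesis back toward the other.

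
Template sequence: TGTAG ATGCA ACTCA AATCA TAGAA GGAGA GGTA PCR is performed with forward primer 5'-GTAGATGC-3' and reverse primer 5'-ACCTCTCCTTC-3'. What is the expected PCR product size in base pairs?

Forward primer GTAGATGC is found on the top strand at positions 2–9.
The reverse primer's reverse complement is GAAGGAGAGGT, which matches the template at positions 23–33.
Product length = (reverse-primer end) − (forward-primer start) + 1 = 33 − 2 + 1 = 32 bp.

32 bp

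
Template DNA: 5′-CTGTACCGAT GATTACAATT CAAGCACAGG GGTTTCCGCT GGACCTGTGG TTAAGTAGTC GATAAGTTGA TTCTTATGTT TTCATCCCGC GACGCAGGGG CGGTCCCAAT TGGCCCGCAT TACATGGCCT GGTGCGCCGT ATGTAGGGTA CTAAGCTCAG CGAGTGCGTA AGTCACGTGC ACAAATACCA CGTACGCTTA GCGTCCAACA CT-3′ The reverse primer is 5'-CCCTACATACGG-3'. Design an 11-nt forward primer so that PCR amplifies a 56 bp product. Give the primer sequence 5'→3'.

The reverse primer's reverse complement CCGTATGTAGGG matches the template at positions 137–148, so the product ends at position 148.
A 56 bp product then starts at position 148 − 56 + 1 = 93.
The forward primer is identical to the top strand there: CGCAGGGGCGG.

5'-CGCAGGGGCGG-3'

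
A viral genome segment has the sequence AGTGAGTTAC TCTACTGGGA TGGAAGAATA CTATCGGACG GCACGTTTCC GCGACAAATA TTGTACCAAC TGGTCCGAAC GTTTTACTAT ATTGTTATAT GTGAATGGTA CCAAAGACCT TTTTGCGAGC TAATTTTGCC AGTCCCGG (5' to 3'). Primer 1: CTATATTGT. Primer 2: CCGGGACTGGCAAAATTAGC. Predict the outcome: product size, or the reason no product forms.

Primer 1 (CTATATTGT) matches the top strand at positions 87–95; it acts as a forward primer.
Primer 2's reverse complement is GCTAATTTTGCCAGTCCCGG, matching the top strand at positions 129–148; it acts as a reverse primer.
The 3' ends face each other across positions 87–148, giving a 62 bp product.

Yes — a 62 bp product.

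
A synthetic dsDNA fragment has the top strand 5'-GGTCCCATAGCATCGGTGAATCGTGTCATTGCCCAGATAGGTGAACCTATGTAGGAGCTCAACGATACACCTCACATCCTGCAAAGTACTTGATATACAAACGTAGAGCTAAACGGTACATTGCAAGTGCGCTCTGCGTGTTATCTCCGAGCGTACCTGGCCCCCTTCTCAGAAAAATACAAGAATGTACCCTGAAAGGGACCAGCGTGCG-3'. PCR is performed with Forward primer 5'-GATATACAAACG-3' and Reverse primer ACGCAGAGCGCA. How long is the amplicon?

The forward primer matches the template at positions 92–103.
Taking the reverse complement of ACGCAGAGCGCA gives TGCGCTCTGCGT, found at positions 128–139 on the template; the primer anneals here to the top strand with its 3' end pointing upstream.
Amplicon spans positions 92–139: 48 bp.

48 bp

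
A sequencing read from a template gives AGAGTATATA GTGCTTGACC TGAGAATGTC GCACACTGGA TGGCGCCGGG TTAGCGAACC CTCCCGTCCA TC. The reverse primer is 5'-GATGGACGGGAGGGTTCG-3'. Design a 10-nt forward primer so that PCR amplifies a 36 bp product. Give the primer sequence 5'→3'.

The reverse primer's reverse complement CGAACCCTCCCGTCCATC matches the template at positions 55–72, so the product ends at position 72.
A 36 bp product then starts at position 72 − 36 + 1 = 37.
The forward primer is identical to the top strand there: TGGATGGCGC.

5'-TGGATGGCGC-3'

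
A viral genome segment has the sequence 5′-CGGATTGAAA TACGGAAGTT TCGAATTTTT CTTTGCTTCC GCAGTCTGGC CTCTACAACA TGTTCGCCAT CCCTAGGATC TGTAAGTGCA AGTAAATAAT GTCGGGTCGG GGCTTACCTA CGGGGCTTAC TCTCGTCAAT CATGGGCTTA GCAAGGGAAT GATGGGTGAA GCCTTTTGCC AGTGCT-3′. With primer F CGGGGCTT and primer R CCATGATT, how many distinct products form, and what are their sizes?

Two products: 38 bp, 25 bp

The forward primer CGGGGCTT matches the top strand at positions 108–115, 121–128.
The reverse primer's reverse complement is AATCATGG, matching at positions 138–145.
Each forward site pairs with the reverse site to give a product ending at position 145: sizes 38, 25 bp.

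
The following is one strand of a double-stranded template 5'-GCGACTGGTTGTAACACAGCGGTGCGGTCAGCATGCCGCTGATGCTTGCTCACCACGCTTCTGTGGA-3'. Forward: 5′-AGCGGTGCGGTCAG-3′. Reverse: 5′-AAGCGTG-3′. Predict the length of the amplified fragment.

43 bp

Scanning the template, AGCGGTGCGGTCAG occurs at positions 18–31; this primer anneals to the bottom strand there with its 3' end pointing downstream.
The reverse primer's reverse complement is CACGCTT, which matches the template at positions 54–60.
The product runs from position 18 to position 60, so its length is 60 − 18 + 1 = 43 bp.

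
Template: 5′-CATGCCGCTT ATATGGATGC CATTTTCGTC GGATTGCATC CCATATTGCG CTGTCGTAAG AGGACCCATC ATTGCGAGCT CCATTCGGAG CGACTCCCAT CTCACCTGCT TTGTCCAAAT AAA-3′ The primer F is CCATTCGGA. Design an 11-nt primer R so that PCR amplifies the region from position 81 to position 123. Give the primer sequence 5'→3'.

5'-TTTATTTGGAC-3'

The product's 3' end on the top strand is position 123.
The reverse primer anneals to the top strand over positions 113–123, i.e. to GTCCAAATAAA.
Its sequence written 5'→3' is the reverse complement: TTTATTTGGAC.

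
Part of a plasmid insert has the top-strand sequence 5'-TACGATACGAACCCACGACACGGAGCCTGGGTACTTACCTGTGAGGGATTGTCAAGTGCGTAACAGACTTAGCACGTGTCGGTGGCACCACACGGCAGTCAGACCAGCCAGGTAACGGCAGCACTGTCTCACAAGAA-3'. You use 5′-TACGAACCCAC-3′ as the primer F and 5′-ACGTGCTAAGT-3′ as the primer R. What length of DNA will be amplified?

72 bp

Forward primer TACGAACCCAC is found on the top strand at positions 6–16.
Reverse complement of the reverse primer: ACTTAGCACGT. This occurs on the top strand at positions 67–77.
Amplicon spans positions 6–77: 72 bp.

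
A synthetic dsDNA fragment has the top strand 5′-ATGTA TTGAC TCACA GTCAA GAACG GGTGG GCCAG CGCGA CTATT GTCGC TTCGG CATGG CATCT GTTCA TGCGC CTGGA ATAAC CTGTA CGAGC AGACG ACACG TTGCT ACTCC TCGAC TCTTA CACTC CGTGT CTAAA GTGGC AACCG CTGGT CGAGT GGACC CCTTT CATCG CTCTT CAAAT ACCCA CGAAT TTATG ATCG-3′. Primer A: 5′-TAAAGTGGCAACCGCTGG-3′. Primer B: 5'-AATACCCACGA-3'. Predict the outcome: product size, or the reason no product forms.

No product — both primers anneal to the same strand and extend in the same direction.

Primer A (TAAAGTGGCAACCGCTGG) matches the top strand at positions 137–154 (3' end points downstream).
Primer B (AATACCCACGA) also matches the top strand directly, at positions 183–193 — its reverse complement TCGTGGGTATT is not present.
Both primers anneal to the bottom strand with 3' ends pointing the same way, so neither can prime synthesis back toward the other.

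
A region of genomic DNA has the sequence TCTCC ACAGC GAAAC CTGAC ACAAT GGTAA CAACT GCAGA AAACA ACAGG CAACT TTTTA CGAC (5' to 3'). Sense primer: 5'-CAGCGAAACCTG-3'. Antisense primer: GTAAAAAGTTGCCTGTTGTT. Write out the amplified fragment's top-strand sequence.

5'-CAGCGAAACCTGACACAATGGTAACAACTGCAGAAAACAACAGGCAACTTTTTAC-3'

Scanning the template, CAGCGAAACCTG occurs at positions 7–18; this primer anneals to the bottom strand there with its 3' end pointing downstream.
Reverse complement of the reverse primer: AACAACAGGCAACTTTTTAC. This occurs on the top strand at positions 42–61.
The product is the template from position 7 through 61 (55 bp).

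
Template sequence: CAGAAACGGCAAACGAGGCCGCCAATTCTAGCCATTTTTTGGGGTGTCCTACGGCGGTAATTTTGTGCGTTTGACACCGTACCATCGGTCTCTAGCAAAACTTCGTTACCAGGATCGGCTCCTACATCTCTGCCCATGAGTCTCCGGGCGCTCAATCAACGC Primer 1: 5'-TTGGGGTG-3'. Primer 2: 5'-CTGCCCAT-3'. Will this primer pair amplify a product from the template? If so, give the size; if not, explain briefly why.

Primer 1 (TTGGGGTG) matches the top strand at positions 39–46 (3' end points downstream).
Primer 2 (CTGCCCAT) also matches the top strand directly, at positions 130–137 — its reverse complement ATGGGCAG is not present.
Both primers anneal to the bottom strand with 3' ends pointing the same way, so neither can prime synthesis back toward the other.

No product — both primers anneal to the same strand and extend in the same direction.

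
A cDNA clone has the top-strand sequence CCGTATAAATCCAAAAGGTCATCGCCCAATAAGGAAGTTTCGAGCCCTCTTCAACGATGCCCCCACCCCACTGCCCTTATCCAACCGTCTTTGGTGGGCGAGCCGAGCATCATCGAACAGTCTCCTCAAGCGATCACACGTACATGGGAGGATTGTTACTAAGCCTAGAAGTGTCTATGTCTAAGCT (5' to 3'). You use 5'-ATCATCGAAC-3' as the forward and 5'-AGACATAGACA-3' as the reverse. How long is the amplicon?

74 bp

The forward primer matches the template at positions 109–118.
Taking the reverse complement of AGACATAGACA gives TGTCTATGTCT, found at positions 172–182 on the template; the primer anneals here to the top strand with its 3' end pointing upstream.
Amplicon spans positions 109–182: 74 bp.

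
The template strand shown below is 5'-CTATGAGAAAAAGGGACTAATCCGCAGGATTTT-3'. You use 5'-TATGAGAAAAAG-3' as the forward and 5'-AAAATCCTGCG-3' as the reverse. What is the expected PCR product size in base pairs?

32 bp

The forward primer matches the template at positions 2–13.
Reverse complement of the reverse primer: CGCAGGATTTT. This occurs on the top strand at positions 23–33.
The product runs from position 2 to position 33, so its length is 33 − 2 + 1 = 32 bp.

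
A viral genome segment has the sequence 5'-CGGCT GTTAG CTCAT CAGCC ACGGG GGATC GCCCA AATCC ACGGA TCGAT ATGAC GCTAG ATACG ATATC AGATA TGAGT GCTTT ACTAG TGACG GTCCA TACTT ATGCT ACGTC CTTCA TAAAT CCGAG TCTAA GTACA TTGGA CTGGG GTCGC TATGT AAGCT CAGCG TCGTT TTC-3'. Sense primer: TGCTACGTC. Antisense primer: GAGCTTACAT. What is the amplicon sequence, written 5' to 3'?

Forward primer TGCTACGTC is found on the top strand at positions 107–115.
The reverse primer's reverse complement is ATGTAAGCTC, which matches the template at positions 157–166.
The product is the template from position 107 through 166 (60 bp).

5'-TGCTACGTCCTTCATAAATCCGAGTCTAAGTACATTGGACTGGGGTCGCTATGTAAGCTC-3'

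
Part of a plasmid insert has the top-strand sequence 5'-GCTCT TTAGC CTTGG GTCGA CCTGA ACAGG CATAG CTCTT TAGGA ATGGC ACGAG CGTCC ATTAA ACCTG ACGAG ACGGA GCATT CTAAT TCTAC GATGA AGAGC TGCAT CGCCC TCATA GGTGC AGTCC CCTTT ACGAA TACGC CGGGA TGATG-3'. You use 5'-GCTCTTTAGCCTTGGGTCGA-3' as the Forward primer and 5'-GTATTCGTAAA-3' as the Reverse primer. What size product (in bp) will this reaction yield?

Forward primer GCTCTTTAGCCTTGGGTCGA is found on the top strand at positions 1–20.
Taking the reverse complement of GTATTCGTAAA gives TTTACGAATAC, found at positions 133–143 on the template; the primer anneals here to the top strand with its 3' end pointing upstream.
Amplicon spans positions 1–143: 143 bp.

143 bp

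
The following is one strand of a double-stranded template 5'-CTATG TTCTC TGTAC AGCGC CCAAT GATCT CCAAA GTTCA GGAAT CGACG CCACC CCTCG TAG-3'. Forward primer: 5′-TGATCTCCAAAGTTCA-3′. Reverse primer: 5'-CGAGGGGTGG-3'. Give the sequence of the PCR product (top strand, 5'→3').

Forward primer TGATCTCCAAAGTTCA is found on the top strand at positions 25–40.
The reverse primer's reverse complement is CCACCCCTCG, which matches the template at positions 51–60.
The product is the template from position 25 through 60 (36 bp).

5'-TGATCTCCAAAGTTCAGGAATCGACGCCACCCCTCG-3'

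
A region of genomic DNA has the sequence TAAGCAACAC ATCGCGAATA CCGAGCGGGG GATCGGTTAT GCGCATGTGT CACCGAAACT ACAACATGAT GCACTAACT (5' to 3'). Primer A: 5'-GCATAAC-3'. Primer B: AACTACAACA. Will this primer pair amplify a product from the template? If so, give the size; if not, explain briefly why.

Primer A (GCATAAC) has reverse complement GTTATGC, which matches the top strand at positions 36–42; primer A anneals to the top strand there with its 3' end pointing upstream toward position 36.
Primer B (AACTACAACA) matches the top strand directly at positions 57–66; it anneals to the bottom strand with its 3' end pointing downstream toward position 66.
The 3' ends diverge (primer A extends toward position 1, primer B toward position 79), so the primers never converge on a shared product.

No product — the primers' 3' ends point away from each other.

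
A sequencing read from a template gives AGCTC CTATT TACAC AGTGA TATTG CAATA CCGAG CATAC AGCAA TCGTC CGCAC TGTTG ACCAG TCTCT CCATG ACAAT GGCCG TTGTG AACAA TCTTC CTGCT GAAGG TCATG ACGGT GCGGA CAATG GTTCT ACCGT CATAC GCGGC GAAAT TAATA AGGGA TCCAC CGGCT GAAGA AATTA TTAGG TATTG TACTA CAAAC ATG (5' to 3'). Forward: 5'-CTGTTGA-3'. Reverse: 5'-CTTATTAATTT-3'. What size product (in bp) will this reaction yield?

108 bp

The forward primer matches the template at positions 55–61.
Reverse complement of the reverse primer: AAATTAATAAG. This occurs on the top strand at positions 152–162.
Product length = (reverse-primer end) − (forward-primer start) + 1 = 162 − 55 + 1 = 108 bp.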